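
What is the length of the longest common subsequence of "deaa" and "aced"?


LCS of "deaa" and "aced"
DP table:
           a    c    e    d
      0    0    0    0    0
  d   0    0    0    0    1
  e   0    0    0    1    1
  a   0    1    1    1    1
  a   0    1    1    1    1
LCS length = dp[4][4] = 1

1


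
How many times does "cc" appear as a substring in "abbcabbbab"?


Searching for "cc" in "abbcabbbab"
Scanning each position:
  Position 0: "ab" => no
  Position 1: "bb" => no
  Position 2: "bc" => no
  Position 3: "ca" => no
  Position 4: "ab" => no
  Position 5: "bb" => no
  Position 6: "bb" => no
  Position 7: "ba" => no
  Position 8: "ab" => no
Total occurrences: 0

0


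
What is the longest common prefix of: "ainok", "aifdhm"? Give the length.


Words: ainok, aifdhm
  Position 0: all 'a' => match
  Position 1: all 'i' => match
  Position 2: ('n', 'f') => mismatch, stop
LCP = "ai" (length 2)

2


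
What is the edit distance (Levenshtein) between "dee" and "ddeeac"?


Computing edit distance: "dee" -> "ddeeac"
DP table:
           d    d    e    e    a    c
      0    1    2    3    4    5    6
  d   1    0    1    2    3    4    5
  e   2    1    1    1    2    3    4
  e   3    2    2    1    1    2    3
Edit distance = dp[3][6] = 3

3


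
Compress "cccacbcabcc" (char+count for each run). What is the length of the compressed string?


Input: cccacbcabcc
Runs:
  'c' x 3 => "c3"
  'a' x 1 => "a1"
  'c' x 1 => "c1"
  'b' x 1 => "b1"
  'c' x 1 => "c1"
  'a' x 1 => "a1"
  'b' x 1 => "b1"
  'c' x 2 => "c2"
Compressed: "c3a1c1b1c1a1b1c2"
Compressed length: 16

16


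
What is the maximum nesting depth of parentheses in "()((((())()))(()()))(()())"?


Input: "()((((())()))(()()))(()())"
Tracking depth:
  Position 0 '(': depth becomes 1
  Position 1 ')': depth becomes 0
  Position 2 '(': depth becomes 1
  Position 3 '(': depth becomes 2
  Position 4 '(': depth becomes 3
  Position 5 '(': depth becomes 4
  Position 6 '(': depth becomes 5
  Position 7 ')': depth becomes 4
  Position 8 ')': depth becomes 3
  Position 9 '(': depth becomes 4
  Position 10 ')': depth becomes 3
  Position 11 ')': depth becomes 2
  Position 12 ')': depth becomes 1
  Position 13 '(': depth becomes 2
  Position 14 '(': depth becomes 3
  Position 15 ')': depth becomes 2
  Position 16 '(': depth becomes 3
  Position 17 ')': depth becomes 2
  Position 18 ')': depth becomes 1
  Position 19 ')': depth becomes 0
  Position 20 '(': depth becomes 1
  Position 21 '(': depth becomes 2
  Position 22 ')': depth becomes 1
  Position 23 '(': depth becomes 2
  Position 24 ')': depth becomes 1
  Position 25 ')': depth becomes 0
Maximum depth reached: 5

5


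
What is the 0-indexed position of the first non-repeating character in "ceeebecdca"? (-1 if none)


Input: ceeebecdca
Character frequencies:
  'a': 1
  'b': 1
  'c': 3
  'd': 1
  'e': 4
Scanning left to right for freq == 1:
  Position 0 ('c'): freq=3, skip
  Position 1 ('e'): freq=4, skip
  Position 2 ('e'): freq=4, skip
  Position 3 ('e'): freq=4, skip
  Position 4 ('b'): unique! => answer = 4

4


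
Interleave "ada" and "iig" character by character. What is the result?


Interleaving "ada" and "iig":
  Position 0: 'a' from first, 'i' from second => "ai"
  Position 1: 'd' from first, 'i' from second => "di"
  Position 2: 'a' from first, 'g' from second => "ag"
Result: aidiag

aidiag


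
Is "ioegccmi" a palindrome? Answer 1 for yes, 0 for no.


Input: ioegccmi
Reversed: imccgeoi
  Compare pos 0 ('i') with pos 7 ('i'): match
  Compare pos 1 ('o') with pos 6 ('m'): MISMATCH
  Compare pos 2 ('e') with pos 5 ('c'): MISMATCH
  Compare pos 3 ('g') with pos 4 ('c'): MISMATCH
Result: not a palindrome

0


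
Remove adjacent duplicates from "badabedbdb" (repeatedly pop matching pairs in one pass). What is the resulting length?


Input: badabedbdb
Stack-based adjacent duplicate removal:
  Read 'b': push. Stack: b
  Read 'a': push. Stack: ba
  Read 'd': push. Stack: bad
  Read 'a': push. Stack: bada
  Read 'b': push. Stack: badab
  Read 'e': push. Stack: badabe
  Read 'd': push. Stack: badabed
  Read 'b': push. Stack: badabedb
  Read 'd': push. Stack: badabedbd
  Read 'b': push. Stack: badabedbdb
Final stack: "badabedbdb" (length 10)

10


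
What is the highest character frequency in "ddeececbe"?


Input: ddeececbe
Character counts:
  'b': 1
  'c': 2
  'd': 2
  'e': 4
Maximum frequency: 4

4


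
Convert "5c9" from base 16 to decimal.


Input: "5c9" in base 16
Positional expansion:
  Digit '5' (value 5) x 16^2 = 1280
  Digit 'c' (value 12) x 16^1 = 192
  Digit '9' (value 9) x 16^0 = 9
Sum = 1481

1481


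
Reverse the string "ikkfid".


Input: ikkfid
Reading characters right to left:
  Position 5: 'd'
  Position 4: 'i'
  Position 3: 'f'
  Position 2: 'k'
  Position 1: 'k'
  Position 0: 'i'
Reversed: difkki

difkki


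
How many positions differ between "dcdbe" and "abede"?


Comparing "dcdbe" and "abede" position by position:
  Position 0: 'd' vs 'a' => DIFFER
  Position 1: 'c' vs 'b' => DIFFER
  Position 2: 'd' vs 'e' => DIFFER
  Position 3: 'b' vs 'd' => DIFFER
  Position 4: 'e' vs 'e' => same
Positions that differ: 4

4


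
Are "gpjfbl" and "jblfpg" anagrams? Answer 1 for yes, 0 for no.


Strings: "gpjfbl", "jblfpg"
Sorted first:  bfgjlp
Sorted second: bfgjlp
Sorted forms match => anagrams

1


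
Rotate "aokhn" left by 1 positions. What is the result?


Input: "aokhn", rotate left by 1
First 1 characters: "a"
Remaining characters: "okhn"
Concatenate remaining + first: "okhn" + "a" = "okhna"

okhna


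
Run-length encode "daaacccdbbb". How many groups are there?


Input: daaacccdbbb
Scanning for consecutive runs:
  Group 1: 'd' x 1 (positions 0-0)
  Group 2: 'a' x 3 (positions 1-3)
  Group 3: 'c' x 3 (positions 4-6)
  Group 4: 'd' x 1 (positions 7-7)
  Group 5: 'b' x 3 (positions 8-10)
Total groups: 5

5


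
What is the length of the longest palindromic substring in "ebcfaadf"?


Input: "ebcfaadf"
Checking substrings for palindromes:
  [4:6] "aa" (len 2) => palindrome
Longest palindromic substring: "aa" with length 2

2


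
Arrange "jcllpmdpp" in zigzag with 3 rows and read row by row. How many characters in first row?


Zigzag "jcllpmdpp" into 3 rows:
Placing characters:
  'j' => row 0
  'c' => row 1
  'l' => row 2
  'l' => row 1
  'p' => row 0
  'm' => row 1
  'd' => row 2
  'p' => row 1
  'p' => row 0
Rows:
  Row 0: "jpp"
  Row 1: "clmp"
  Row 2: "ld"
First row length: 3

3


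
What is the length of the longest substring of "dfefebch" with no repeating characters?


Input: "dfefebch"
Sliding window (track last position of each char):
  Position 0 ('d'): window [0,0] length 1 -- new best
  Position 1 ('f'): window [0,1] length 2 -- new best
  Position 2 ('e'): window [0,2] length 3 -- new best
  Position 3 ('f'): repeat (last at 1), move window start to 2
  Position 3 ('f'): window [2,3] length 2
  Position 4 ('e'): repeat (last at 2), move window start to 3
  Position 4 ('e'): window [3,4] length 2
  Position 5 ('b'): window [3,5] length 3
  Position 6 ('c'): window [3,6] length 4 -- new best
  Position 7 ('h'): window [3,7] length 5 -- new best
Longest substring with no repeats: "febch" with length 5

5


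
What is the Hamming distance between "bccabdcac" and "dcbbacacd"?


Comparing "bccabdcac" and "dcbbacacd" position by position:
  Position 0: 'b' vs 'd' => differ
  Position 1: 'c' vs 'c' => same
  Position 2: 'c' vs 'b' => differ
  Position 3: 'a' vs 'b' => differ
  Position 4: 'b' vs 'a' => differ
  Position 5: 'd' vs 'c' => differ
  Position 6: 'c' vs 'a' => differ
  Position 7: 'a' vs 'c' => differ
  Position 8: 'c' vs 'd' => differ
Total differences (Hamming distance): 8

8


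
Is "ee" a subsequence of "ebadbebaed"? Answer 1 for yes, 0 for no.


Check if "ee" is a subsequence of "ebadbebaed"
Greedy scan:
  Position 0 ('e'): matches sub[0] = 'e'
  Position 1 ('b'): no match needed
  Position 2 ('a'): no match needed
  Position 3 ('d'): no match needed
  Position 4 ('b'): no match needed
  Position 5 ('e'): matches sub[1] = 'e'
  Position 6 ('b'): no match needed
  Position 7 ('a'): no match needed
  Position 8 ('e'): no match needed
  Position 9 ('d'): no match needed
All 2 characters matched => is a subsequence

1


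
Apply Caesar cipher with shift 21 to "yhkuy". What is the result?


Caesar cipher: shift "yhkuy" by 21
  'y' (pos 24) + 21 = pos 19 = 't'
  'h' (pos 7) + 21 = pos 2 = 'c'
  'k' (pos 10) + 21 = pos 5 = 'f'
  'u' (pos 20) + 21 = pos 15 = 'p'
  'y' (pos 24) + 21 = pos 19 = 't'
Result: tcfpt

tcfpt


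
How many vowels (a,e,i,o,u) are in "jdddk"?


Input: jdddk
Checking each character:
  'j' at position 0: consonant
  'd' at position 1: consonant
  'd' at position 2: consonant
  'd' at position 3: consonant
  'k' at position 4: consonant
Total vowels: 0

0


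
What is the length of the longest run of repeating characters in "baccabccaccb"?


Input: "baccabccaccb"
Scanning for longest run:
  Position 1 ('a'): new char, reset run to 1
  Position 2 ('c'): new char, reset run to 1
  Position 3 ('c'): continues run of 'c', length=2
  Position 4 ('a'): new char, reset run to 1
  Position 5 ('b'): new char, reset run to 1
  Position 6 ('c'): new char, reset run to 1
  Position 7 ('c'): continues run of 'c', length=2
  Position 8 ('a'): new char, reset run to 1
  Position 9 ('c'): new char, reset run to 1
  Position 10 ('c'): continues run of 'c', length=2
  Position 11 ('b'): new char, reset run to 1
Longest run: 'c' with length 2

2


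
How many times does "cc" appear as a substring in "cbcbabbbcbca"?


Searching for "cc" in "cbcbabbbcbca"
Scanning each position:
  Position 0: "cb" => no
  Position 1: "bc" => no
  Position 2: "cb" => no
  Position 3: "ba" => no
  Position 4: "ab" => no
  Position 5: "bb" => no
  Position 6: "bb" => no
  Position 7: "bc" => no
  Position 8: "cb" => no
  Position 9: "bc" => no
  Position 10: "ca" => no
Total occurrences: 0

0


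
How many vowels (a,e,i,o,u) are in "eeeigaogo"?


Input: eeeigaogo
Checking each character:
  'e' at position 0: vowel (running total: 1)
  'e' at position 1: vowel (running total: 2)
  'e' at position 2: vowel (running total: 3)
  'i' at position 3: vowel (running total: 4)
  'g' at position 4: consonant
  'a' at position 5: vowel (running total: 5)
  'o' at position 6: vowel (running total: 6)
  'g' at position 7: consonant
  'o' at position 8: vowel (running total: 7)
Total vowels: 7

7


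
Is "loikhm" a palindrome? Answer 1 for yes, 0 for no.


Input: loikhm
Reversed: mhkiol
  Compare pos 0 ('l') with pos 5 ('m'): MISMATCH
  Compare pos 1 ('o') with pos 4 ('h'): MISMATCH
  Compare pos 2 ('i') with pos 3 ('k'): MISMATCH
Result: not a palindrome

0


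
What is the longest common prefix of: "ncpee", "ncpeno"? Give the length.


Words: ncpee, ncpeno
  Position 0: all 'n' => match
  Position 1: all 'c' => match
  Position 2: all 'p' => match
  Position 3: all 'e' => match
  Position 4: ('e', 'n') => mismatch, stop
LCP = "ncpe" (length 4)

4


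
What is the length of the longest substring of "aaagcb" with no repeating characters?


Input: "aaagcb"
Sliding window (track last position of each char):
  Position 0 ('a'): window [0,0] length 1 -- new best
  Position 1 ('a'): repeat (last at 0), move window start to 1
  Position 1 ('a'): window [1,1] length 1
  Position 2 ('a'): repeat (last at 1), move window start to 2
  Position 2 ('a'): window [2,2] length 1
  Position 3 ('g'): window [2,3] length 2 -- new best
  Position 4 ('c'): window [2,4] length 3 -- new best
  Position 5 ('b'): window [2,5] length 4 -- new best
Longest substring with no repeats: "agcb" with length 4

4


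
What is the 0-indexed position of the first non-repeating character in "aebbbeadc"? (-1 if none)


Input: aebbbeadc
Character frequencies:
  'a': 2
  'b': 3
  'c': 1
  'd': 1
  'e': 2
Scanning left to right for freq == 1:
  Position 0 ('a'): freq=2, skip
  Position 1 ('e'): freq=2, skip
  Position 2 ('b'): freq=3, skip
  Position 3 ('b'): freq=3, skip
  Position 4 ('b'): freq=3, skip
  Position 5 ('e'): freq=2, skip
  Position 6 ('a'): freq=2, skip
  Position 7 ('d'): unique! => answer = 7

7


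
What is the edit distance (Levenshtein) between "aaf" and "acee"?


Computing edit distance: "aaf" -> "acee"
DP table:
           a    c    e    e
      0    1    2    3    4
  a   1    0    1    2    3
  a   2    1    1    2    3
  f   3    2    2    2    3
Edit distance = dp[3][4] = 3

3


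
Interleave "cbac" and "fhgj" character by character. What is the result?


Interleaving "cbac" and "fhgj":
  Position 0: 'c' from first, 'f' from second => "cf"
  Position 1: 'b' from first, 'h' from second => "bh"
  Position 2: 'a' from first, 'g' from second => "ag"
  Position 3: 'c' from first, 'j' from second => "cj"
Result: cfbhagcj

cfbhagcj


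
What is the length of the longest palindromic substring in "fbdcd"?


Input: "fbdcd"
Checking substrings for palindromes:
  [2:5] "dcd" (len 3) => palindrome
Longest palindromic substring: "dcd" with length 3

3


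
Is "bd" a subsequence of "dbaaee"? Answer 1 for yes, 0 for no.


Check if "bd" is a subsequence of "dbaaee"
Greedy scan:
  Position 0 ('d'): no match needed
  Position 1 ('b'): matches sub[0] = 'b'
  Position 2 ('a'): no match needed
  Position 3 ('a'): no match needed
  Position 4 ('e'): no match needed
  Position 5 ('e'): no match needed
Only matched 1/2 characters => not a subsequence

0


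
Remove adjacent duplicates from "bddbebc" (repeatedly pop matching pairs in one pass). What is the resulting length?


Input: bddbebc
Stack-based adjacent duplicate removal:
  Read 'b': push. Stack: b
  Read 'd': push. Stack: bd
  Read 'd': matches stack top 'd' => pop. Stack: b
  Read 'b': matches stack top 'b' => pop. Stack: (empty)
  Read 'e': push. Stack: e
  Read 'b': push. Stack: eb
  Read 'c': push. Stack: ebc
Final stack: "ebc" (length 3)

3


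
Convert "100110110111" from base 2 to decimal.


Input: "100110110111" in base 2
Positional expansion:
  Digit '1' (value 1) x 2^11 = 2048
  Digit '0' (value 0) x 2^10 = 0
  Digit '0' (value 0) x 2^9 = 0
  Digit '1' (value 1) x 2^8 = 256
  Digit '1' (value 1) x 2^7 = 128
  Digit '0' (value 0) x 2^6 = 0
  Digit '1' (value 1) x 2^5 = 32
  Digit '1' (value 1) x 2^4 = 16
  Digit '0' (value 0) x 2^3 = 0
  Digit '1' (value 1) x 2^2 = 4
  Digit '1' (value 1) x 2^1 = 2
  Digit '1' (value 1) x 2^0 = 1
Sum = 2487

2487


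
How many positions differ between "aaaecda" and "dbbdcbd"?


Comparing "aaaecda" and "dbbdcbd" position by position:
  Position 0: 'a' vs 'd' => DIFFER
  Position 1: 'a' vs 'b' => DIFFER
  Position 2: 'a' vs 'b' => DIFFER
  Position 3: 'e' vs 'd' => DIFFER
  Position 4: 'c' vs 'c' => same
  Position 5: 'd' vs 'b' => DIFFER
  Position 6: 'a' vs 'd' => DIFFER
Positions that differ: 6

6


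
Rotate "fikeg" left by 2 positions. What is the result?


Input: "fikeg", rotate left by 2
First 2 characters: "fi"
Remaining characters: "keg"
Concatenate remaining + first: "keg" + "fi" = "kegfi"

kegfi


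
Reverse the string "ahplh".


Input: ahplh
Reading characters right to left:
  Position 4: 'h'
  Position 3: 'l'
  Position 2: 'p'
  Position 1: 'h'
  Position 0: 'a'
Reversed: hlpha

hlpha


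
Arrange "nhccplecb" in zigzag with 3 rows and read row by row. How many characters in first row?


Zigzag "nhccplecb" into 3 rows:
Placing characters:
  'n' => row 0
  'h' => row 1
  'c' => row 2
  'c' => row 1
  'p' => row 0
  'l' => row 1
  'e' => row 2
  'c' => row 1
  'b' => row 0
Rows:
  Row 0: "npb"
  Row 1: "hclc"
  Row 2: "ce"
First row length: 3

3


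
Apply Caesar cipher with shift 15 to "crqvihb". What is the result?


Caesar cipher: shift "crqvihb" by 15
  'c' (pos 2) + 15 = pos 17 = 'r'
  'r' (pos 17) + 15 = pos 6 = 'g'
  'q' (pos 16) + 15 = pos 5 = 'f'
  'v' (pos 21) + 15 = pos 10 = 'k'
  'i' (pos 8) + 15 = pos 23 = 'x'
  'h' (pos 7) + 15 = pos 22 = 'w'
  'b' (pos 1) + 15 = pos 16 = 'q'
Result: rgfkxwq

rgfkxwq


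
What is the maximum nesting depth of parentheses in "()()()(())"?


Input: "()()()(())"
Tracking depth:
  Position 0 '(': depth becomes 1
  Position 1 ')': depth becomes 0
  Position 2 '(': depth becomes 1
  Position 3 ')': depth becomes 0
  Position 4 '(': depth becomes 1
  Position 5 ')': depth becomes 0
  Position 6 '(': depth becomes 1
  Position 7 '(': depth becomes 2
  Position 8 ')': depth becomes 1
  Position 9 ')': depth becomes 0
Maximum depth reached: 2

2


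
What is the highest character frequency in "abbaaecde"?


Input: abbaaecde
Character counts:
  'a': 3
  'b': 2
  'c': 1
  'd': 1
  'e': 2
Maximum frequency: 3

3


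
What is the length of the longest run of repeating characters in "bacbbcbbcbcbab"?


Input: "bacbbcbbcbcbab"
Scanning for longest run:
  Position 1 ('a'): new char, reset run to 1
  Position 2 ('c'): new char, reset run to 1
  Position 3 ('b'): new char, reset run to 1
  Position 4 ('b'): continues run of 'b', length=2
  Position 5 ('c'): new char, reset run to 1
  Position 6 ('b'): new char, reset run to 1
  Position 7 ('b'): continues run of 'b', length=2
  Position 8 ('c'): new char, reset run to 1
  Position 9 ('b'): new char, reset run to 1
  Position 10 ('c'): new char, reset run to 1
  Position 11 ('b'): new char, reset run to 1
  Position 12 ('a'): new char, reset run to 1
  Position 13 ('b'): new char, reset run to 1
Longest run: 'b' with length 2

2


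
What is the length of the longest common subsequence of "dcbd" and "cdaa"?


LCS of "dcbd" and "cdaa"
DP table:
           c    d    a    a
      0    0    0    0    0
  d   0    0    1    1    1
  c   0    1    1    1    1
  b   0    1    1    1    1
  d   0    1    2    2    2
LCS length = dp[4][4] = 2

2


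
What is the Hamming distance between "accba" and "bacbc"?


Comparing "accba" and "bacbc" position by position:
  Position 0: 'a' vs 'b' => differ
  Position 1: 'c' vs 'a' => differ
  Position 2: 'c' vs 'c' => same
  Position 3: 'b' vs 'b' => same
  Position 4: 'a' vs 'c' => differ
Total differences (Hamming distance): 3

3


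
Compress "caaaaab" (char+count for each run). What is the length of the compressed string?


Input: caaaaab
Runs:
  'c' x 1 => "c1"
  'a' x 5 => "a5"
  'b' x 1 => "b1"
Compressed: "c1a5b1"
Compressed length: 6

6


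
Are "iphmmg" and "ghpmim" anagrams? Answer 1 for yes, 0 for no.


Strings: "iphmmg", "ghpmim"
Sorted first:  ghimmp
Sorted second: ghimmp
Sorted forms match => anagrams

1


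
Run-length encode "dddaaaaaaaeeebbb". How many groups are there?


Input: dddaaaaaaaeeebbb
Scanning for consecutive runs:
  Group 1: 'd' x 3 (positions 0-2)
  Group 2: 'a' x 7 (positions 3-9)
  Group 3: 'e' x 3 (positions 10-12)
  Group 4: 'b' x 3 (positions 13-15)
Total groups: 4

4


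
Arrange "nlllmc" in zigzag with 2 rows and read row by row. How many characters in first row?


Zigzag "nlllmc" into 2 rows:
Placing characters:
  'n' => row 0
  'l' => row 1
  'l' => row 0
  'l' => row 1
  'm' => row 0
  'c' => row 1
Rows:
  Row 0: "nlm"
  Row 1: "llc"
First row length: 3

3


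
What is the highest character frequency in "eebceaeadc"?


Input: eebceaeadc
Character counts:
  'a': 2
  'b': 1
  'c': 2
  'd': 1
  'e': 4
Maximum frequency: 4

4


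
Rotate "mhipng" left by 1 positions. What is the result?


Input: "mhipng", rotate left by 1
First 1 characters: "m"
Remaining characters: "hipng"
Concatenate remaining + first: "hipng" + "m" = "hipngm"

hipngm


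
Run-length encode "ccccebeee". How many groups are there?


Input: ccccebeee
Scanning for consecutive runs:
  Group 1: 'c' x 4 (positions 0-3)
  Group 2: 'e' x 1 (positions 4-4)
  Group 3: 'b' x 1 (positions 5-5)
  Group 4: 'e' x 3 (positions 6-8)
Total groups: 4

4


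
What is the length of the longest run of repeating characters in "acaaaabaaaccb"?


Input: "acaaaabaaaccb"
Scanning for longest run:
  Position 1 ('c'): new char, reset run to 1
  Position 2 ('a'): new char, reset run to 1
  Position 3 ('a'): continues run of 'a', length=2
  Position 4 ('a'): continues run of 'a', length=3
  Position 5 ('a'): continues run of 'a', length=4
  Position 6 ('b'): new char, reset run to 1
  Position 7 ('a'): new char, reset run to 1
  Position 8 ('a'): continues run of 'a', length=2
  Position 9 ('a'): continues run of 'a', length=3
  Position 10 ('c'): new char, reset run to 1
  Position 11 ('c'): continues run of 'c', length=2
  Position 12 ('b'): new char, reset run to 1
Longest run: 'a' with length 4

4


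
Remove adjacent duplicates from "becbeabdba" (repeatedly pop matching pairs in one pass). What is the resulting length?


Input: becbeabdba
Stack-based adjacent duplicate removal:
  Read 'b': push. Stack: b
  Read 'e': push. Stack: be
  Read 'c': push. Stack: bec
  Read 'b': push. Stack: becb
  Read 'e': push. Stack: becbe
  Read 'a': push. Stack: becbea
  Read 'b': push. Stack: becbeab
  Read 'd': push. Stack: becbeabd
  Read 'b': push. Stack: becbeabdb
  Read 'a': push. Stack: becbeabdba
Final stack: "becbeabdba" (length 10)

10


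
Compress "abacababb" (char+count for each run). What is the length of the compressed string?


Input: abacababb
Runs:
  'a' x 1 => "a1"
  'b' x 1 => "b1"
  'a' x 1 => "a1"
  'c' x 1 => "c1"
  'a' x 1 => "a1"
  'b' x 1 => "b1"
  'a' x 1 => "a1"
  'b' x 2 => "b2"
Compressed: "a1b1a1c1a1b1a1b2"
Compressed length: 16

16


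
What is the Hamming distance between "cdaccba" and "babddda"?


Comparing "cdaccba" and "babddda" position by position:
  Position 0: 'c' vs 'b' => differ
  Position 1: 'd' vs 'a' => differ
  Position 2: 'a' vs 'b' => differ
  Position 3: 'c' vs 'd' => differ
  Position 4: 'c' vs 'd' => differ
  Position 5: 'b' vs 'd' => differ
  Position 6: 'a' vs 'a' => same
Total differences (Hamming distance): 6

6


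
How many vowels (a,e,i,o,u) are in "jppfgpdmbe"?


Input: jppfgpdmbe
Checking each character:
  'j' at position 0: consonant
  'p' at position 1: consonant
  'p' at position 2: consonant
  'f' at position 3: consonant
  'g' at position 4: consonant
  'p' at position 5: consonant
  'd' at position 6: consonant
  'm' at position 7: consonant
  'b' at position 8: consonant
  'e' at position 9: vowel (running total: 1)
Total vowels: 1

1


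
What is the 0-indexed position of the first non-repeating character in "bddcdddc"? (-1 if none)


Input: bddcdddc
Character frequencies:
  'b': 1
  'c': 2
  'd': 5
Scanning left to right for freq == 1:
  Position 0 ('b'): unique! => answer = 0

0


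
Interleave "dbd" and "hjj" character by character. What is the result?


Interleaving "dbd" and "hjj":
  Position 0: 'd' from first, 'h' from second => "dh"
  Position 1: 'b' from first, 'j' from second => "bj"
  Position 2: 'd' from first, 'j' from second => "dj"
Result: dhbjdj

dhbjdj


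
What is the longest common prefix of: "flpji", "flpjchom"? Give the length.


Words: flpji, flpjchom
  Position 0: all 'f' => match
  Position 1: all 'l' => match
  Position 2: all 'p' => match
  Position 3: all 'j' => match
  Position 4: ('i', 'c') => mismatch, stop
LCP = "flpj" (length 4)

4


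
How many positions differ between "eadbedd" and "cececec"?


Comparing "eadbedd" and "cececec" position by position:
  Position 0: 'e' vs 'c' => DIFFER
  Position 1: 'a' vs 'e' => DIFFER
  Position 2: 'd' vs 'c' => DIFFER
  Position 3: 'b' vs 'e' => DIFFER
  Position 4: 'e' vs 'c' => DIFFER
  Position 5: 'd' vs 'e' => DIFFER
  Position 6: 'd' vs 'c' => DIFFER
Positions that differ: 7

7


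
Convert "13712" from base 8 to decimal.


Input: "13712" in base 8
Positional expansion:
  Digit '1' (value 1) x 8^4 = 4096
  Digit '3' (value 3) x 8^3 = 1536
  Digit '7' (value 7) x 8^2 = 448
  Digit '1' (value 1) x 8^1 = 8
  Digit '2' (value 2) x 8^0 = 2
Sum = 6090

6090


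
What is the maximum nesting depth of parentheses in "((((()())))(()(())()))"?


Input: "((((()())))(()(())()))"
Tracking depth:
  Position 0 '(': depth becomes 1
  Position 1 '(': depth becomes 2
  Position 2 '(': depth becomes 3
  Position 3 '(': depth becomes 4
  Position 4 '(': depth becomes 5
  Position 5 ')': depth becomes 4
  Position 6 '(': depth becomes 5
  Position 7 ')': depth becomes 4
  Position 8 ')': depth becomes 3
  Position 9 ')': depth becomes 2
  Position 10 ')': depth becomes 1
  Position 11 '(': depth becomes 2
  Position 12 '(': depth becomes 3
  Position 13 ')': depth becomes 2
  Position 14 '(': depth becomes 3
  Position 15 '(': depth becomes 4
  Position 16 ')': depth becomes 3
  Position 17 ')': depth becomes 2
  Position 18 '(': depth becomes 3
  Position 19 ')': depth becomes 2
  Position 20 ')': depth becomes 1
  Position 21 ')': depth becomes 0
Maximum depth reached: 5

5


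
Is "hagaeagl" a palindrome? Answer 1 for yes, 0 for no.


Input: hagaeagl
Reversed: lgaeagah
  Compare pos 0 ('h') with pos 7 ('l'): MISMATCH
  Compare pos 1 ('a') with pos 6 ('g'): MISMATCH
  Compare pos 2 ('g') with pos 5 ('a'): MISMATCH
  Compare pos 3 ('a') with pos 4 ('e'): MISMATCH
Result: not a palindrome

0


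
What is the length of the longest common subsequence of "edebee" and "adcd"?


LCS of "edebee" and "adcd"
DP table:
           a    d    c    d
      0    0    0    0    0
  e   0    0    0    0    0
  d   0    0    1    1    1
  e   0    0    1    1    1
  b   0    0    1    1    1
  e   0    0    1    1    1
  e   0    0    1    1    1
LCS length = dp[6][4] = 1

1


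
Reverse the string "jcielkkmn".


Input: jcielkkmn
Reading characters right to left:
  Position 8: 'n'
  Position 7: 'm'
  Position 6: 'k'
  Position 5: 'k'
  Position 4: 'l'
  Position 3: 'e'
  Position 2: 'i'
  Position 1: 'c'
  Position 0: 'j'
Reversed: nmkkleicj

nmkkleicj


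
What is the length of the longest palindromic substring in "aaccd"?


Input: "aaccd"
Checking substrings for palindromes:
  [0:2] "aa" (len 2) => palindrome
  [2:4] "cc" (len 2) => palindrome
Longest palindromic substring: "aa" with length 2

2


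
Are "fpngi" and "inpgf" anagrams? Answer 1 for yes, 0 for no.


Strings: "fpngi", "inpgf"
Sorted first:  fginp
Sorted second: fginp
Sorted forms match => anagrams

1


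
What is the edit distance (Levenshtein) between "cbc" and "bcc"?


Computing edit distance: "cbc" -> "bcc"
DP table:
           b    c    c
      0    1    2    3
  c   1    1    1    2
  b   2    1    2    2
  c   3    2    1    2
Edit distance = dp[3][3] = 2

2


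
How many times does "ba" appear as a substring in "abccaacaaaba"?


Searching for "ba" in "abccaacaaaba"
Scanning each position:
  Position 0: "ab" => no
  Position 1: "bc" => no
  Position 2: "cc" => no
  Position 3: "ca" => no
  Position 4: "aa" => no
  Position 5: "ac" => no
  Position 6: "ca" => no
  Position 7: "aa" => no
  Position 8: "aa" => no
  Position 9: "ab" => no
  Position 10: "ba" => MATCH
Total occurrences: 1

1


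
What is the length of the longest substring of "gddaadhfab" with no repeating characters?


Input: "gddaadhfab"
Sliding window (track last position of each char):
  Position 0 ('g'): window [0,0] length 1 -- new best
  Position 1 ('d'): window [0,1] length 2 -- new best
  Position 2 ('d'): repeat (last at 1), move window start to 2
  Position 2 ('d'): window [2,2] length 1
  Position 3 ('a'): window [2,3] length 2
  Position 4 ('a'): repeat (last at 3), move window start to 4
  Position 4 ('a'): window [4,4] length 1
  Position 5 ('d'): window [4,5] length 2
  Position 6 ('h'): window [4,6] length 3 -- new best
  Position 7 ('f'): window [4,7] length 4 -- new best
  Position 8 ('a'): repeat (last at 4), move window start to 5
  Position 8 ('a'): window [5,8] length 4
  Position 9 ('b'): window [5,9] length 5 -- new best
Longest substring with no repeats: "dhfab" with length 5

5


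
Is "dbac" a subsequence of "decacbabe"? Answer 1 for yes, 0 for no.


Check if "dbac" is a subsequence of "decacbabe"
Greedy scan:
  Position 0 ('d'): matches sub[0] = 'd'
  Position 1 ('e'): no match needed
  Position 2 ('c'): no match needed
  Position 3 ('a'): no match needed
  Position 4 ('c'): no match needed
  Position 5 ('b'): matches sub[1] = 'b'
  Position 6 ('a'): matches sub[2] = 'a'
  Position 7 ('b'): no match needed
  Position 8 ('e'): no match needed
Only matched 3/4 characters => not a subsequence

0


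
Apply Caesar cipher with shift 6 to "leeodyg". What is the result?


Caesar cipher: shift "leeodyg" by 6
  'l' (pos 11) + 6 = pos 17 = 'r'
  'e' (pos 4) + 6 = pos 10 = 'k'
  'e' (pos 4) + 6 = pos 10 = 'k'
  'o' (pos 14) + 6 = pos 20 = 'u'
  'd' (pos 3) + 6 = pos 9 = 'j'
  'y' (pos 24) + 6 = pos 4 = 'e'
  'g' (pos 6) + 6 = pos 12 = 'm'
Result: rkkujem

rkkujem


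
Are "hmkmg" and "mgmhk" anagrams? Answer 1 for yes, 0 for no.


Strings: "hmkmg", "mgmhk"
Sorted first:  ghkmm
Sorted second: ghkmm
Sorted forms match => anagrams

1


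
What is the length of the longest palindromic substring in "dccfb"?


Input: "dccfb"
Checking substrings for palindromes:
  [1:3] "cc" (len 2) => palindrome
Longest palindromic substring: "cc" with length 2

2


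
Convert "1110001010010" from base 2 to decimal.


Input: "1110001010010" in base 2
Positional expansion:
  Digit '1' (value 1) x 2^12 = 4096
  Digit '1' (value 1) x 2^11 = 2048
  Digit '1' (value 1) x 2^10 = 1024
  Digit '0' (value 0) x 2^9 = 0
  Digit '0' (value 0) x 2^8 = 0
  Digit '0' (value 0) x 2^7 = 0
  Digit '1' (value 1) x 2^6 = 64
  Digit '0' (value 0) x 2^5 = 0
  Digit '1' (value 1) x 2^4 = 16
  Digit '0' (value 0) x 2^3 = 0
  Digit '0' (value 0) x 2^2 = 0
  Digit '1' (value 1) x 2^1 = 2
  Digit '0' (value 0) x 2^0 = 0
Sum = 7250

7250


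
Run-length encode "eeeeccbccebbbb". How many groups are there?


Input: eeeeccbccebbbb
Scanning for consecutive runs:
  Group 1: 'e' x 4 (positions 0-3)
  Group 2: 'c' x 2 (positions 4-5)
  Group 3: 'b' x 1 (positions 6-6)
  Group 4: 'c' x 2 (positions 7-8)
  Group 5: 'e' x 1 (positions 9-9)
  Group 6: 'b' x 4 (positions 10-13)
Total groups: 6

6


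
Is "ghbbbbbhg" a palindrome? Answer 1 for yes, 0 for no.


Input: ghbbbbbhg
Reversed: ghbbbbbhg
  Compare pos 0 ('g') with pos 8 ('g'): match
  Compare pos 1 ('h') with pos 7 ('h'): match
  Compare pos 2 ('b') with pos 6 ('b'): match
  Compare pos 3 ('b') with pos 5 ('b'): match
Result: palindrome

1


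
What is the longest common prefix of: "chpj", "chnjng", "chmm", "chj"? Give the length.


Words: chpj, chnjng, chmm, chj
  Position 0: all 'c' => match
  Position 1: all 'h' => match
  Position 2: ('p', 'n', 'm', 'j') => mismatch, stop
LCP = "ch" (length 2)

2


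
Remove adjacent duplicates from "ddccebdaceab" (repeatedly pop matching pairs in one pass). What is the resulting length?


Input: ddccebdaceab
Stack-based adjacent duplicate removal:
  Read 'd': push. Stack: d
  Read 'd': matches stack top 'd' => pop. Stack: (empty)
  Read 'c': push. Stack: c
  Read 'c': matches stack top 'c' => pop. Stack: (empty)
  Read 'e': push. Stack: e
  Read 'b': push. Stack: eb
  Read 'd': push. Stack: ebd
  Read 'a': push. Stack: ebda
  Read 'c': push. Stack: ebdac
  Read 'e': push. Stack: ebdace
  Read 'a': push. Stack: ebdacea
  Read 'b': push. Stack: ebdaceab
Final stack: "ebdaceab" (length 8)

8


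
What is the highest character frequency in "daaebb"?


Input: daaebb
Character counts:
  'a': 2
  'b': 2
  'd': 1
  'e': 1
Maximum frequency: 2

2


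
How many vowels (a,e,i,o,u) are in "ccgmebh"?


Input: ccgmebh
Checking each character:
  'c' at position 0: consonant
  'c' at position 1: consonant
  'g' at position 2: consonant
  'm' at position 3: consonant
  'e' at position 4: vowel (running total: 1)
  'b' at position 5: consonant
  'h' at position 6: consonant
Total vowels: 1

1


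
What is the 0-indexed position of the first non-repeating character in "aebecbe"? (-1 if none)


Input: aebecbe
Character frequencies:
  'a': 1
  'b': 2
  'c': 1
  'e': 3
Scanning left to right for freq == 1:
  Position 0 ('a'): unique! => answer = 0

0


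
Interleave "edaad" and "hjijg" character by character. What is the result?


Interleaving "edaad" and "hjijg":
  Position 0: 'e' from first, 'h' from second => "eh"
  Position 1: 'd' from first, 'j' from second => "dj"
  Position 2: 'a' from first, 'i' from second => "ai"
  Position 3: 'a' from first, 'j' from second => "aj"
  Position 4: 'd' from first, 'g' from second => "dg"
Result: ehdjaiajdg

ehdjaiajdg


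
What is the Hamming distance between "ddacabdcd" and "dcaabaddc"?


Comparing "ddacabdcd" and "dcaabaddc" position by position:
  Position 0: 'd' vs 'd' => same
  Position 1: 'd' vs 'c' => differ
  Position 2: 'a' vs 'a' => same
  Position 3: 'c' vs 'a' => differ
  Position 4: 'a' vs 'b' => differ
  Position 5: 'b' vs 'a' => differ
  Position 6: 'd' vs 'd' => same
  Position 7: 'c' vs 'd' => differ
  Position 8: 'd' vs 'c' => differ
Total differences (Hamming distance): 6

6


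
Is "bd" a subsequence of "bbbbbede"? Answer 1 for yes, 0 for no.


Check if "bd" is a subsequence of "bbbbbede"
Greedy scan:
  Position 0 ('b'): matches sub[0] = 'b'
  Position 1 ('b'): no match needed
  Position 2 ('b'): no match needed
  Position 3 ('b'): no match needed
  Position 4 ('b'): no match needed
  Position 5 ('e'): no match needed
  Position 6 ('d'): matches sub[1] = 'd'
  Position 7 ('e'): no match needed
All 2 characters matched => is a subsequence

1


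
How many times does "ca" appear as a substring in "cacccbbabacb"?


Searching for "ca" in "cacccbbabacb"
Scanning each position:
  Position 0: "ca" => MATCH
  Position 1: "ac" => no
  Position 2: "cc" => no
  Position 3: "cc" => no
  Position 4: "cb" => no
  Position 5: "bb" => no
  Position 6: "ba" => no
  Position 7: "ab" => no
  Position 8: "ba" => no
  Position 9: "ac" => no
  Position 10: "cb" => no
Total occurrences: 1

1


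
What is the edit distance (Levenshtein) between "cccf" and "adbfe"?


Computing edit distance: "cccf" -> "adbfe"
DP table:
           a    d    b    f    e
      0    1    2    3    4    5
  c   1    1    2    3    4    5
  c   2    2    2    3    4    5
  c   3    3    3    3    4    5
  f   4    4    4    4    3    4
Edit distance = dp[4][5] = 4

4


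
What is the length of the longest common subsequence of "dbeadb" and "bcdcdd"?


LCS of "dbeadb" and "bcdcdd"
DP table:
           b    c    d    c    d    d
      0    0    0    0    0    0    0
  d   0    0    0    1    1    1    1
  b   0    1    1    1    1    1    1
  e   0    1    1    1    1    1    1
  a   0    1    1    1    1    1    1
  d   0    1    1    2    2    2    2
  b   0    1    1    2    2    2    2
LCS length = dp[6][6] = 2

2


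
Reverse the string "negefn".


Input: negefn
Reading characters right to left:
  Position 5: 'n'
  Position 4: 'f'
  Position 3: 'e'
  Position 2: 'g'
  Position 1: 'e'
  Position 0: 'n'
Reversed: nfegen

nfegen


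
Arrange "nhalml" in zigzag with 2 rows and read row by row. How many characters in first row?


Zigzag "nhalml" into 2 rows:
Placing characters:
  'n' => row 0
  'h' => row 1
  'a' => row 0
  'l' => row 1
  'm' => row 0
  'l' => row 1
Rows:
  Row 0: "nam"
  Row 1: "hll"
First row length: 3

3


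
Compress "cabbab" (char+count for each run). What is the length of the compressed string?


Input: cabbab
Runs:
  'c' x 1 => "c1"
  'a' x 1 => "a1"
  'b' x 2 => "b2"
  'a' x 1 => "a1"
  'b' x 1 => "b1"
Compressed: "c1a1b2a1b1"
Compressed length: 10

10


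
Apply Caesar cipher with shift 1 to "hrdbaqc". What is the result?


Caesar cipher: shift "hrdbaqc" by 1
  'h' (pos 7) + 1 = pos 8 = 'i'
  'r' (pos 17) + 1 = pos 18 = 's'
  'd' (pos 3) + 1 = pos 4 = 'e'
  'b' (pos 1) + 1 = pos 2 = 'c'
  'a' (pos 0) + 1 = pos 1 = 'b'
  'q' (pos 16) + 1 = pos 17 = 'r'
  'c' (pos 2) + 1 = pos 3 = 'd'
Result: isecbrd

isecbrd


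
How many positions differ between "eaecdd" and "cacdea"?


Comparing "eaecdd" and "cacdea" position by position:
  Position 0: 'e' vs 'c' => DIFFER
  Position 1: 'a' vs 'a' => same
  Position 2: 'e' vs 'c' => DIFFER
  Position 3: 'c' vs 'd' => DIFFER
  Position 4: 'd' vs 'e' => DIFFER
  Position 5: 'd' vs 'a' => DIFFER
Positions that differ: 5

5


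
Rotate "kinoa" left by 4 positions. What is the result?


Input: "kinoa", rotate left by 4
First 4 characters: "kino"
Remaining characters: "a"
Concatenate remaining + first: "a" + "kino" = "akino"

akino


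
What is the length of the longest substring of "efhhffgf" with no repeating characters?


Input: "efhhffgf"
Sliding window (track last position of each char):
  Position 0 ('e'): window [0,0] length 1 -- new best
  Position 1 ('f'): window [0,1] length 2 -- new best
  Position 2 ('h'): window [0,2] length 3 -- new best
  Position 3 ('h'): repeat (last at 2), move window start to 3
  Position 3 ('h'): window [3,3] length 1
  Position 4 ('f'): window [3,4] length 2
  Position 5 ('f'): repeat (last at 4), move window start to 5
  Position 5 ('f'): window [5,5] length 1
  Position 6 ('g'): window [5,6] length 2
  Position 7 ('f'): repeat (last at 5), move window start to 6
  Position 7 ('f'): window [6,7] length 2
Longest substring with no repeats: "efh" with length 3

3


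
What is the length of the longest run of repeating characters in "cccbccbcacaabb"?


Input: "cccbccbcacaabb"
Scanning for longest run:
  Position 1 ('c'): continues run of 'c', length=2
  Position 2 ('c'): continues run of 'c', length=3
  Position 3 ('b'): new char, reset run to 1
  Position 4 ('c'): new char, reset run to 1
  Position 5 ('c'): continues run of 'c', length=2
  Position 6 ('b'): new char, reset run to 1
  Position 7 ('c'): new char, reset run to 1
  Position 8 ('a'): new char, reset run to 1
  Position 9 ('c'): new char, reset run to 1
  Position 10 ('a'): new char, reset run to 1
  Position 11 ('a'): continues run of 'a', length=2
  Position 12 ('b'): new char, reset run to 1
  Position 13 ('b'): continues run of 'b', length=2
Longest run: 'c' with length 3

3


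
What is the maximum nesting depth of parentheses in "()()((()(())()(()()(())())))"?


Input: "()()((()(())()(()()(())())))"
Tracking depth:
  Position 0 '(': depth becomes 1
  Position 1 ')': depth becomes 0
  Position 2 '(': depth becomes 1
  Position 3 ')': depth becomes 0
  Position 4 '(': depth becomes 1
  Position 5 '(': depth becomes 2
  Position 6 '(': depth becomes 3
  Position 7 ')': depth becomes 2
  Position 8 '(': depth becomes 3
  Position 9 '(': depth becomes 4
  Position 10 ')': depth becomes 3
  Position 11 ')': depth becomes 2
  Position 12 '(': depth becomes 3
  Position 13 ')': depth becomes 2
  Position 14 '(': depth becomes 3
  Position 15 '(': depth becomes 4
  Position 16 ')': depth becomes 3
  Position 17 '(': depth becomes 4
  Position 18 ')': depth becomes 3
  Position 19 '(': depth becomes 4
  Position 20 '(': depth becomes 5
  Position 21 ')': depth becomes 4
  Position 22 ')': depth becomes 3
  Position 23 '(': depth becomes 4
  Position 24 ')': depth becomes 3
  Position 25 ')': depth becomes 2
  Position 26 ')': depth becomes 1
  Position 27 ')': depth becomes 0
Maximum depth reached: 5

5


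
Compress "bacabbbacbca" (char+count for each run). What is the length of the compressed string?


Input: bacabbbacbca
Runs:
  'b' x 1 => "b1"
  'a' x 1 => "a1"
  'c' x 1 => "c1"
  'a' x 1 => "a1"
  'b' x 3 => "b3"
  'a' x 1 => "a1"
  'c' x 1 => "c1"
  'b' x 1 => "b1"
  'c' x 1 => "c1"
  'a' x 1 => "a1"
Compressed: "b1a1c1a1b3a1c1b1c1a1"
Compressed length: 20

20


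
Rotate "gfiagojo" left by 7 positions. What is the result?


Input: "gfiagojo", rotate left by 7
First 7 characters: "gfiagoj"
Remaining characters: "o"
Concatenate remaining + first: "o" + "gfiagoj" = "ogfiagoj"

ogfiagoj


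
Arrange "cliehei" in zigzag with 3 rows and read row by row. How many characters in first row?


Zigzag "cliehei" into 3 rows:
Placing characters:
  'c' => row 0
  'l' => row 1
  'i' => row 2
  'e' => row 1
  'h' => row 0
  'e' => row 1
  'i' => row 2
Rows:
  Row 0: "ch"
  Row 1: "lee"
  Row 2: "ii"
First row length: 2

2
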